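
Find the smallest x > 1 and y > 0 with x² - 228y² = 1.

We seek the smallest positive integers (x, y) with x² - 228y² = 1, i.e., x² = 228y² + 1.
Try successive y values:
y = 1: x² = 228·1² + 1 = 229, not a perfect square
y = 2: x² = 228·2² + 1 = 913, not a perfect square
y = 3: x² = 228·3² + 1 = 2053, not a perfect square
... continuing the search (or via continued fractions) ...
y = 10: x² = 228·10² + 1 = 22801, x = 151 ✓

Verify: 151² - 228·10² = 22801 - 22800 = 1 ✓

x = 151, y = 10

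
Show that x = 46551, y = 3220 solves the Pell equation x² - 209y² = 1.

Compute x² = 46551² = 2166995601
Compute 209y² = 209·3220² = 209·10368400 = 2166995600
x² - 209y² = 2166995601 - 2166995600 = 1
Since this equals 1, (46551, 3220) is a solution.

Yes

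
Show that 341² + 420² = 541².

Compute a² + b²:
341² + 420² = 116281 + 176400 = 292681
Compute c²:
541² = 292681
Since 292681 = 292681, it is a Pythagorean triple.

Yes, it is a Pythagorean triple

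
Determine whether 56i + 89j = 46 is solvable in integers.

Step 1: Compute gcd(56, 89).
gcd(56, 89) = 1

Step 2: Check divisibility.
Does 1 divide 46? 46 = 1 x 46, so yes.

By the theorem on linear Diophantine equations, 56i + 89j = 46 has integer solutions if and only if gcd(56, 89) divides 46. Since 1 | 46, solutions exist.

Yes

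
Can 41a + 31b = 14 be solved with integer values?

Step 1: Compute gcd(41, 31).
gcd(41, 31) = 1

Step 2: Check divisibility.
Does 1 divide 14? 14 = 1 x 14, so yes.

By the theorem on linear Diophantine equations, 41a + 31b = 14 has integer solutions if and only if gcd(41, 31) divides 14. Since 1 | 14, solutions exist.

Yes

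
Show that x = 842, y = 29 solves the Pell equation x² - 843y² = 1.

Compute x² = 842² = 708964
Compute 843y² = 843·29² = 843·841 = 708963
x² - 843y² = 708964 - 708963 = 1
Since this equals 1, (842, 29) is a solution.

Yes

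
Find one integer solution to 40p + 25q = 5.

Step 1: Check solvability.
gcd(40, 25) = 5
Since 5 divides 5, solutions exist.

Step 2: Apply extended Euclidean algorithm to find gcd.
We find integers such that 40*x0 + 25*y0 = 5

Step 3: Scale the particular solution.
Multiply by 5/5 = 1:
p = 2, q = -3

Step 4: Verify.
40*(2) + 25*(-3) = 5 = 5 ✓

p = 2, q = -3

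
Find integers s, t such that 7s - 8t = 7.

Step 1: Check solvability.
gcd(7, 8) = 1
Since 1 divides 7, solutions exist.

Step 2: Apply extended Euclidean algorithm to find gcd.
We find integers such that 7*x0 + 8*y0 = 1

Step 3: Scale the particular solution.
Multiply by 7/1 = 7:
s = -7, t = -7

Step 4: Verify.
7*(-7) - 8*(-7) = 7 = 7 ✓

s = -7, t = -7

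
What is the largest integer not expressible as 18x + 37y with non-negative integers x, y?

For two coprime denominations a and b, the Frobenius number (largest value not representable as a non-negative combination) is ab - a - b.
Here gcd(18, 37) = 1, so they are coprime.
F(18, 37) = 18·37 - 18 - 37 = 666 - 55 = 611

611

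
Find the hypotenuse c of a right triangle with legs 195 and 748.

c² = a² + b² = 195² + 748² = 38025 + 559504 = 597529
c = 773

773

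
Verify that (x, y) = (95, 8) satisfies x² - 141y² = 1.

Compute x² = 95² = 9025
Compute 141y² = 141·8² = 141·64 = 9024
x² - 141y² = 9025 - 9024 = 1
Since this equals 1, (95, 8) is a solution.

Yes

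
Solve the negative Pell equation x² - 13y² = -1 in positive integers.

We need x² = 13y² - 1. Try successive y:
y = 1: x² = 13·1² - 1 = 12, not a perfect square
y = 2: x² = 13·2² - 1 = 51, not a perfect square
y = 3: x² = 13·3² - 1 = 116, not a perfect square
...
y = 5: x² = 13·5² - 1 = 324 = 18² ✓
Check: 18² - 13·5² = 324 - 325 = -1 ✓

x = 18, y = 5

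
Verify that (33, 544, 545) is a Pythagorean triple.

Compute a² + b²:
33² + 544² = 1089 + 295936 = 297025
Compute c²:
545² = 297025
Since 297025 = 297025, it is a Pythagorean triple.

Yes, it is a Pythagorean triple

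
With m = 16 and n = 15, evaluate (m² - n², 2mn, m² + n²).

a = m² - n² = 256 - 225 = 31
b = 2mn = 2·16·15 = 480
c = m² + n² = 256 + 225 = 481
Verify: 31² + 480² = 961 + 230400 = 231361 = 481² ✓

(31, 480, 481)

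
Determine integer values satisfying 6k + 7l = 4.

Step 1: Check solvability.
gcd(6, 7) = 1
Since 1 divides 4, solutions exist.

Step 2: Apply extended Euclidean algorithm to find gcd.
We find integers such that 6*x0 + 7*y0 = 1

Step 3: Scale the particular solution.
Multiply by 4/1 = 4:
k = -4, l = 4

Step 4: Verify.
6*(-4) + 7*(4) = 4 = 4 ✓

k = -4, l = 4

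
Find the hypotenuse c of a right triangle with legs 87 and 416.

c² = a² + b² = 87² + 416² = 7569 + 173056 = 180625
c = sqrt(180625) = 425

425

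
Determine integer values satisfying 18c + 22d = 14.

Step 1: Check solvability.
gcd(18, 22) = 2
Since 2 divides 14, solutions exist.

Step 2: Apply extended Euclidean algorithm to find gcd.
We find integers such that 18*x0 + 22*y0 = 2

Step 3: Scale the particular solution.
Multiply by 14/2 = 7:
c = 35, d = -28

Step 4: Verify.
18*(35) + 22*(-28) = 14 = 14 ✓

c = 35, d = -28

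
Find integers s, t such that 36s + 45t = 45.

Step 1: Check solvability.
gcd(36, 45) = 9
Since 9 divides 45, solutions exist.

Step 2: Apply extended Euclidean algorithm to find gcd.
We find integers such that 36*x0 + 45*y0 = 9

Step 3: Scale the particular solution.
Multiply by 45/9 = 5:
s = -5, t = 5

Step 4: Verify.
36*(-5) + 45*(5) = 45 = 45 ✓

s = -5, t = 5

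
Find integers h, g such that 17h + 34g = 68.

Step 1: Check solvability.
gcd(17, 34) = 17
Since 17 divides 68, solutions exist.

Step 2: Apply extended Euclidean algorithm to find gcd.
We find integers such that 17*x0 + 34*y0 = 17

Step 3: Scale the particular solution.
Multiply by 68/17 = 4:
h = 4, g = 0

Step 4: Verify.
17*(4) + 34*(0) = 68 = 68 ✓

h = 4, g = 0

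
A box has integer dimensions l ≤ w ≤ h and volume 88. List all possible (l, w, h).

Iterate l from 1 to ⌊88^(1/3)⌋. For each l dividing 88, iterate w ≥ l with w dividing 88/l, and set h = 88/(l·w).
Triples found (6): (1×1×88), (1×2×44), (1×4×22), (1×8×11), (2×2×22), (2×4×11)

(1×1×88), (1×2×44), (1×4×22), (1×8×11), (2×2×22), (2×4×11)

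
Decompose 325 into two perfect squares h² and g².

We need to find integers h, g > 0 such that h² + g² = 325.
Trying h = 1: g² = 325 - 1² = 325 - 1 = 324
g = 18
Check: 1² + 18² = 1 + 324 = 325 ✓

325 = 1² + 18²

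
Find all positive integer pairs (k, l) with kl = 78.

The positive divisors of 78 are: 1, 2, 3, 6, 13, 26, 39, 78.
Each divisor d gives the pair (d, 78/d):
(1, 78), (2, 39), (3, 26), (6, 13), (13, 6), (26, 3), (39, 2), (78, 1)

(1, 78), (2, 39), (3, 26), (6, 13), (13, 6), (26, 3), (39, 2), (78, 1)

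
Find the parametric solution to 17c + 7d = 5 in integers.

Step 1: Compute gcd(17, 7) = 1.
Since 1 divides 5, solutions exist.

Step 2: Find a particular solution using extended Euclidean algorithm.
We get c₀ = -10, d₀ = 25.
Check: 17*-10 + 7*25 = 5 = 5 ✓

Step 3: Write the general solution.
c = -10 + (7/1)t = -10 + 7t
d = 25 - (17/1)t = 25 - 17t
for any integer t.

c = -10 + 7t, d = 25 - 17t for integer t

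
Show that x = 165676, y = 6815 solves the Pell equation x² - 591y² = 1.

Compute x² = 165676² = 27448536976
Compute 591y² = 591·6815² = 591·46444225 = 27448536975
x² - 591y² = 27448536976 - 27448536975 = 1
Since this equals 1, (165676, 6815) is a solution.

Yes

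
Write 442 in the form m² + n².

We need to find integers m, n > 0 such that m² + n² = 442.
Trying m = 1: n² = 442 - 1² = 442 - 1 = 441
n = 21
Check: 1² + 21² = 1 + 441 = 442 ✓

442 = 1² + 21²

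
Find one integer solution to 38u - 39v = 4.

Step 1: Check solvability.
gcd(38, 39) = 1
Since 1 divides 4, solutions exist.

Step 2: Apply extended Euclidean algorithm to find gcd.
We find integers such that 38*x0 + 39*y0 = 1

Step 3: Scale the particular solution.
Multiply by 4/1 = 4:
u = -4, v = -4

Step 4: Verify.
38*(-4) - 39*(-4) = 4 = 4 ✓

u = -4, v = -4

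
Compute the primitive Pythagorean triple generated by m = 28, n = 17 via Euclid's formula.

a = m² - n² = 784 - 289 = 495
b = 2mn = 2·28·17 = 952
c = m² + n² = 784 + 289 = 1073
Verify: 495² + 952² = 245025 + 906304 = 1151329 = 1073² ✓

(495, 952, 1073)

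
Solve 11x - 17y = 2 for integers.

Step 1: Check solvability.
gcd(11, 17) = 1
Since 1 divides 2, solutions exist.

Step 2: Apply extended Euclidean algorithm to find gcd.
We find integers such that 11*x0 + 17*y0 = 1

Step 3: Scale the particular solution.
Multiply by 2/1 = 2:
x = -6, y = -4

Step 4: Verify.
11*(-6) - 17*(-4) = 2 = 2 ✓

x = -6, y = -4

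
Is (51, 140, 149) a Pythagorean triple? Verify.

Compute a² + b² = 51² + 140² = 2601 + 19600 = 22201
Compute c² = 149² = 22201
Since 22201 = 22201, confirmed.

Yes, it is a Pythagorean triple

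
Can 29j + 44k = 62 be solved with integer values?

Step 1: Compute gcd(29, 44).
gcd(29, 44) = 1

Step 2: Check divisibility.
Does 1 divide 62? 62 = 1 x 62, so yes.

By the theorem on linear Diophantine equations, 29j + 44k = 62 has integer solutions if and only if gcd(29, 44) divides 62. Since 1 | 62, solutions exist.

Yes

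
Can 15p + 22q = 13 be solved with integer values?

Step 1: Compute gcd(15, 22).
gcd(15, 22) = 1

Step 2: Check divisibility.
Does 1 divide 13? 13 = 1 x 13, so yes.

By the theorem on linear Diophantine equations, 15p + 22q = 13 has integer solutions if and only if gcd(15, 22) divides 13. Since 1 | 13, solutions exist.

Yes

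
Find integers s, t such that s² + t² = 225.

We need to find integers s, t > 0 such that s² + t² = 225.
Trying s = 9: t² = 225 - 9² = 225 - 81 = 144
t = 12
Check: 9² + 12² = 81 + 144 = 225 ✓

225 = 9² + 12²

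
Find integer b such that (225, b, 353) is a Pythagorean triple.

b² = c² - a² = 353² - 225² = 124609 - 50625 = 73984
b = sqrt(73984) = 272

272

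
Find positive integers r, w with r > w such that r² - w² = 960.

Factor: r² - w² = (r+w)(r-w) = 960.
We need two factors of 960 with the same parity.
Use r+w = 480 and r-w = 2 (product 480·2 = 960).
Adding: 2r = 482, so r = 241.
Subtracting: 2w = 478, so w = 239.
Check: 241² - 239² = 58081 - 57121 = 960 ✓

r = 241, w = 239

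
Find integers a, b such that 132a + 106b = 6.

Step 1: Check solvability.
gcd(132, 106) = 2
Since 2 divides 6, solutions exist.

Step 2: Apply extended Euclidean algorithm to find gcd.
We find integers such that 132*x0 + 106*y0 = 2

Step 3: Scale the particular solution.
Multiply by 6/2 = 3:
a = -12, b = 15

Step 4: Verify.
132*(-12) + 106*(15) = 6 = 6 ✓

a = -12, b = 15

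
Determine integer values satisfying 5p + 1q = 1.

Step 1: Check solvability.
gcd(5, 1) = 1
Since 1 divides 1, solutions exist.

Step 2: Apply extended Euclidean algorithm to find gcd.
We find integers such that 5*x0 + 1*y0 = 1

Step 3: Scale the particular solution.
Multiply by 1/1 = 1:
p = 0, q = 1

Step 4: Verify.
5*(0) + 1*(1) = 1 = 1 ✓

p = 0, q = 1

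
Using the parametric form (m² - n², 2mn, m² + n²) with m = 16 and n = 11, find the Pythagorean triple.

a = m² - n² = 256 - 121 = 135
b = 2mn = 2·16·11 = 352
c = m² + n² = 256 + 121 = 377
Verify: 135² + 352² = 18225 + 123904 = 142129 = 377² ✓

(135, 352, 377)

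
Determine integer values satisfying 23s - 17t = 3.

Step 1: Check solvability.
gcd(23, 17) = 1
Since 1 divides 3, solutions exist.

Step 2: Apply extended Euclidean algorithm to find gcd.
We find integers such that 23*x0 + 17*y0 = 1

Step 3: Scale the particular solution.
Multiply by 3/1 = 3:
s = 9, t = 12

Step 4: Verify.
23*(9) - 17*(12) = 3 = 3 ✓

s = 9, t = 12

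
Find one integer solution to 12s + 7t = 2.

Step 1: Check solvability.
gcd(12, 7) = 1
Since 1 divides 2, solutions exist.

Step 2: Apply extended Euclidean algorithm to find gcd.
We find integers such that 12*x0 + 7*y0 = 1

Step 3: Scale the particular solution.
Multiply by 2/1 = 2:
s = 6, t = -10

Step 4: Verify.
12*(6) + 7*(-10) = 2 = 2 ✓

s = 6, t = -10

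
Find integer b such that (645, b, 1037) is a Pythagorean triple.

b² = c² - a² = 1037² - 645² = 1075369 - 416025 = 659344
b = sqrt(659344) = 812

812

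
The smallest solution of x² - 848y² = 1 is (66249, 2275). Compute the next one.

Solutions to x² - Dy² = 1 are generated by powers of (x₀ + y₀√D).
The next solution satisfies x₁ + y₁√848 = (x₀ + y₀√848)², giving:
x₁ = x₀² + 848y₀² = 66249² + 848·2275² = 4388930001 + 4388930000 = 8777860001
y₁ = 2x₀y₀ = 2·66249·2275 = 301432950

Verify: 8777860001² - 848·301432950² = 77050826197155720001 - 77050826197155720000 = 1 ✓

x = 8777860001, y = 301432950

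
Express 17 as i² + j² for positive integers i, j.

We need to find integers i, j > 0 such that i² + j² = 17.
Trying i = 1: j² = 17 - 1² = 17 - 1 = 16
j = 4
Check: 1² + 4² = 1 + 16 = 17 ✓

17 = 1² + 4²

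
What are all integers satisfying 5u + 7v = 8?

Step 1: Compute gcd(5, 7) = 1.
Since 1 divides 8, solutions exist.

Step 2: Find a particular solution using extended Euclidean algorithm.
We get u₀ = 24, v₀ = -16.
Check: 5*24 + 7*-16 = 8 = 8 ✓

Step 3: Write the general solution.
u = 24 + (7/1)t = 24 + 7t
v = -16 - (5/1)t = -16 - 5t
for any integer t.

u = 24 + 7t, v = -16 - 5t for integer t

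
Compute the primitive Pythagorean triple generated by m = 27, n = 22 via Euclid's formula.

a = m² - n² = 27² - 22² = 729 - 484 = 245
b = 2mn = 2·27·22 = 1188
c = m² + n² = 729 + 484 = 1213
Verify: 245² + 1188² = 60025 + 1411344 = 1471369 = 1213² ✓

(245, 1188, 1213)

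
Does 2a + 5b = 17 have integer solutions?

Step 1: Compute gcd(2, 5).
gcd(2, 5) = 1

Step 2: Check divisibility.
Does 1 divide 17? 17 = 1 x 17, so yes.

By the theorem on linear Diophantine equations, 2a + 5b = 17 has integer solutions if and only if gcd(2, 5) divides 17. Since 1 | 17, solutions exist.

Yes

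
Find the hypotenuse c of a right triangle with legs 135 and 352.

c² = a² + b² = 135² + 352² = 18225 + 123904 = 142129
c = 377

377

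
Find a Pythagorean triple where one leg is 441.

We need the other leg and hypotenuse such that 441² + x² = c².
Take x = 1160, c = 1241: 441² + 1160² = 194481 + 1345600 = 1540081 = 1241² ✓
Triple: (441, 1160, 1241)

(441, 1160, 1241)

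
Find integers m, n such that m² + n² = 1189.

We need to find integers m, n > 0 such that m² + n² = 1189.
Trying m = 10: n² = 1189 - 10² = 1189 - 100 = 1089
n = 33
Check: 10² + 33² = 100 + 1089 = 1189 ✓

1189 = 10² + 33²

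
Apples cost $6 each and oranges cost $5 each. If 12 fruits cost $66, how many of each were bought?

Let a = apples, o = oranges.
a + o = 12
6a + 5o = 66
Substitute o = 12 - a:
6a + 5(12 - a) = 66
(6 - 5)a = 66 - 60
1a = 6
a = 6, o = 12 - 6 = 6

Apples: 6, Oranges: 6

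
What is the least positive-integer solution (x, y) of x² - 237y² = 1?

We seek the smallest positive integers (x, y) with x² - 237y² = 1, i.e., x² = 237y² + 1.
Try successive y values:
y = 1: x² = 237·1² + 1 = 238, not a perfect square
y = 2: x² = 237·2² + 1 = 949, not a perfect square
y = 3: x² = 237·3² + 1 = 2134, not a perfect square
... continuing the search (or via continued fractions) ...
y = 14820: x² = 237·14820² + 1 = 52052878801, x = 228151 ✓

Verify: 228151² - 237·14820² = 52052878801 - 52052878800 = 1 ✓

x = 228151, y = 14820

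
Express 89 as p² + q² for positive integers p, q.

We need to find integers p, q > 0 such that p² + q² = 89.
Trying p = 5: q² = 89 - 5² = 89 - 25 = 64
q = 8
Check: 5² + 8² = 25 + 64 = 89 ✓

89 = 5² + 8²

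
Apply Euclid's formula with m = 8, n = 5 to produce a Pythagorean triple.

a = m² - n² = 8² - 5² = 64 - 25 = 39
b = 2mn = 2·8·5 = 80
c = m² + n² = 64 + 25 = 89
Verify: 39² + 80² = 1521 + 6400 = 7921 = 89² ✓

(39, 80, 89)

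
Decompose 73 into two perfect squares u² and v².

We need to find integers u, v > 0 such that u² + v² = 73.
Trying u = 3: v² = 73 - 3² = 73 - 9 = 64
v = 8
Check: 3² + 8² = 9 + 64 = 73 ✓

73 = 3² + 8²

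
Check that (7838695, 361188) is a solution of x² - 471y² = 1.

Compute x² = 7838695² = 61445139303025
Compute 471y² = 471·361188² = 471·130456771344 = 61445139303024
x² - 471y² = 61445139303025 - 61445139303024 = 1
Since this equals 1, (7838695, 361188) is a solution.

Yes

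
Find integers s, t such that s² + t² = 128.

We need to find integers s, t > 0 such that s² + t² = 128.
Trying s = 8: t² = 128 - 8² = 128 - 64 = 64
t = 8
Check: 8² + 8² = 64 + 64 = 128 ✓

128 = 8² + 8²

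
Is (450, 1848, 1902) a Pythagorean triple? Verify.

Compute a² + b² = 450² + 1848² = 202500 + 3415104 = 3617604
Compute c² = 1902² = 3617604
Since 3617604 = 3617604, confirmed.

Yes, it is a Pythagorean triple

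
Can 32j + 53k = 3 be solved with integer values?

Step 1: Compute gcd(32, 53).
gcd(32, 53) = 1

Step 2: Check divisibility.
Does 1 divide 3? 3 = 1 x 3, so yes.

By the theorem on linear Diophantine equations, 32j + 53k = 3 has integer solutions if and only if gcd(32, 53) divides 3. Since 1 | 3, solutions exist.

Yes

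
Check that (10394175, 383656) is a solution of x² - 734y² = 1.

Compute x² = 10394175² = 108038873930625
Compute 734y² = 734·383656² = 734·147191926336 = 108038873930624
x² - 734y² = 108038873930625 - 108038873930624 = 1
Since this equals 1, (10394175, 383656) is a solution.

Yes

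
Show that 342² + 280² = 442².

Compute a² + b²:
342² + 280² = 116964 + 78400 = 195364
Compute c²:
442² = 195364
Since 195364 = 195364, it is a Pythagorean triple.

Yes, it is a Pythagorean triple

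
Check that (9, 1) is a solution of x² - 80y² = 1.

Compute x² = 9² = 81
Compute 80y² = 80·1² = 80·1 = 80
x² - 80y² = 81 - 80 = 1
Since this equals 1, (9, 1) is a solution.

Yes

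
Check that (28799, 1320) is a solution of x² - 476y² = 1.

Compute x² = 28799² = 829382401
Compute 476y² = 476·1320² = 476·1742400 = 829382400
x² - 476y² = 829382401 - 829382400 = 1
Since this equals 1, (28799, 1320) is a solution.

Yes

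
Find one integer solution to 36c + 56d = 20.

Step 1: Check solvability.
gcd(36, 56) = 4
Since 4 divides 20, solutions exist.

Step 2: Apply extended Euclidean algorithm to find gcd.
We find integers such that 36*x0 + 56*y0 = 4

Step 3: Scale the particular solution.
Multiply by 20/4 = 5:
c = -15, d = 10

Step 4: Verify.
36*(-15) + 56*(10) = 20 = 20 ✓

c = -15, d = 10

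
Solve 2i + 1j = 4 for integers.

Step 1: Check solvability.
gcd(2, 1) = 1
Since 1 divides 4, solutions exist.

Step 2: Apply extended Euclidean algorithm to find gcd.
We find integers such that 2*x0 + 1*y0 = 1

Step 3: Scale the particular solution.
Multiply by 4/1 = 4:
i = 0, j = 4

Step 4: Verify.
2*(0) + 1*(4) = 4 = 4 ✓

i = 0, j = 4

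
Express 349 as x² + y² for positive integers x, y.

We need to find integers x, y > 0 such that x² + y² = 349.
Trying x = 5: y² = 349 - 5² = 349 - 25 = 324
y = 18
Check: 5² + 18² = 25 + 324 = 349 ✓

349 = 5² + 18²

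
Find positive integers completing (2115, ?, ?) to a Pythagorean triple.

We need the other leg and hypotenuse such that 2115² + x² = c².
Take x = 2976, c = 3651: 2115² + 2976² = 4473225 + 8856576 = 13329801 = 3651² ✓
Triple: (2115, 2976, 3651)

(2115, 2976, 3651)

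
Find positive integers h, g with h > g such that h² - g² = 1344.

Factor: h² - g² = (h+g)(h-g) = 1344.
We need two factors of 1344 with the same parity.
Use h+g = 672 and h-g = 2 (product 672·2 = 1344).
Adding: 2h = 674, so h = 337.
Subtracting: 2g = 670, so g = 335.
Check: 337² - 335² = 113569 - 112225 = 1344 ✓

h = 337, g = 335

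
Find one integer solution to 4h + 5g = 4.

Step 1: Check solvability.
gcd(4, 5) = 1
Since 1 divides 4, solutions exist.

Step 2: Apply extended Euclidean algorithm to find gcd.
We find integers such that 4*x0 + 5*y0 = 1

Step 3: Scale the particular solution.
Multiply by 4/1 = 4:
h = -4, g = 4

Step 4: Verify.
4*(-4) + 5*(4) = 4 = 4 ✓

h = -4, g = 4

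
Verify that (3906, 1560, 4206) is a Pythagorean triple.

Compute a² + b² = 3906² + 1560² = 15256836 + 2433600 = 17690436
Compute c² = 4206² = 17690436
Since 17690436 = 17690436, confirmed.

Yes, it is a Pythagorean triple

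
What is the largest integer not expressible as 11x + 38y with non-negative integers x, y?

For two coprime denominations a and b, the Frobenius number (largest value not representable as a non-negative combination) is ab - a - b.
Here gcd(11, 38) = 1, so they are coprime.
F(11, 38) = 11·38 - 11 - 38 = 418 - 49 = 369

369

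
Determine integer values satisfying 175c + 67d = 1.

Step 1: Check solvability.
gcd(175, 67) = 1
Since 1 divides 1, solutions exist.

Step 2: Apply extended Euclidean algorithm to find gcd.
We find integers such that 175*x0 + 67*y0 = 1

Step 3: Scale the particular solution.
Multiply by 1/1 = 1:
c = 18, d = -47

Step 4: Verify.
175*(18) + 67*(-47) = 1 = 1 ✓

c = 18, d = -47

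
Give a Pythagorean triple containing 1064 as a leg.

We need the other leg and hypotenuse such that 1064² + x² = c².
Take x = 330, c = 1114: 1064² + 330² = 1132096 + 108900 = 1240996 = 1114² ✓
Triple: (330, 1064, 1114)

(330, 1064, 1114)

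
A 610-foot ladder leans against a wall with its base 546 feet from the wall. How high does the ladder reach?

The ladder, wall, and ground form a right triangle with hypotenuse 610 and one leg 546.
By the Pythagorean theorem: h² = 610² - 546² = 372100 - 298116 = 73984
h = √73984 = 272 feet

272 feet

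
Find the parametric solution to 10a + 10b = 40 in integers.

Step 1: Compute gcd(10, 10) = 10.
Since 10 divides 40, solutions exist.

Step 2: Find a particular solution using extended Euclidean algorithm.
We get a₀ = 0, b₀ = 4.
Check: 10*0 + 10*4 = 40 = 40 ✓

Step 3: Write the general solution.
a = 0 + (10/10)t = 0 + 1t
b = 4 - (10/10)t = 4 - 1t
for any integer t.

a = 0 + 1t, b = 4 - 1t for integer t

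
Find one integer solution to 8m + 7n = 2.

Step 1: Check solvability.
gcd(8, 7) = 1
Since 1 divides 2, solutions exist.

Step 2: Apply extended Euclidean algorithm to find gcd.
We find integers such that 8*x0 + 7*y0 = 1

Step 3: Scale the particular solution.
Multiply by 2/1 = 2:
m = 2, n = -2

Step 4: Verify.
8*(2) + 7*(-2) = 2 = 2 ✓

m = 2, n = -2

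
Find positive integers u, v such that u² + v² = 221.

Search for u with 221 - u² a perfect square.
u = 5: 221 - 5² = 221 - 25 = 196 = 14² ✓
So u = 5, v = 14.

u = 5, v = 14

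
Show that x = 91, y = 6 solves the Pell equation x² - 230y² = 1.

Compute x² = 91² = 8281
Compute 230y² = 230·6² = 230·36 = 8280
x² - 230y² = 8281 - 8280 = 1
Since this equals 1, (91, 6) is a solution.

Yes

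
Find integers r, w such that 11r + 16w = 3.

Step 1: Check solvability.
gcd(11, 16) = 1
Since 1 divides 3, solutions exist.

Step 2: Apply extended Euclidean algorithm to find gcd.
We find integers such that 11*x0 + 16*y0 = 1

Step 3: Scale the particular solution.
Multiply by 3/1 = 3:
r = 9, w = -6

Step 4: Verify.
11*(9) + 16*(-6) = 3 = 3 ✓

r = 9, w = -6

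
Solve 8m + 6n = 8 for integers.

Step 1: Check solvability.
gcd(8, 6) = 2
Since 2 divides 8, solutions exist.

Step 2: Apply extended Euclidean algorithm to find gcd.
We find integers such that 8*x0 + 6*y0 = 2

Step 3: Scale the particular solution.
Multiply by 8/2 = 4:
m = 4, n = -4

Step 4: Verify.
8*(4) + 6*(-4) = 8 = 8 ✓

m = 4, n = -4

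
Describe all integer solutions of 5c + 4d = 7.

Step 1: Compute gcd(5, 4) = 1.
Since 1 divides 7, solutions exist.

Step 2: Find a particular solution using extended Euclidean algorithm.
We get c₀ = 7, d₀ = -7.
Check: 5*7 + 4*-7 = 7 = 7 ✓

Step 3: Write the general solution.
c = 7 + (4/1)t = 7 + 4t
d = -7 - (5/1)t = -7 - 5t
for any integer t.

c = 7 + 4t, d = -7 - 5t for integer t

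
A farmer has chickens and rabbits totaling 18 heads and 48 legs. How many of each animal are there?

Let c = chickens, r = rabbits.
Heads: c + r = 18
Legs: 2c + 4r = 48
From the first equation, c = 18 - r. Substitute:
2(18 - r) + 4r = 48
36 + 2r = 48
r = (48 - 36)/2 = 6
c = 18 - 6 = 12

Chickens: 12, Rabbits: 6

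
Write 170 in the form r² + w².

We need to find integers r, w > 0 such that r² + w² = 170.
Trying r = 1: w² = 170 - 1² = 170 - 1 = 169
w = 13
Check: 1² + 13² = 1 + 169 = 170 ✓

170 = 1² + 13²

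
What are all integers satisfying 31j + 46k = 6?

Step 1: Compute gcd(31, 46) = 1.
Since 1 divides 6, solutions exist.

Step 2: Find a particular solution using extended Euclidean algorithm.
We get j₀ = 18, k₀ = -12.
Check: 31*18 + 46*-12 = 6 = 6 ✓

Step 3: Write the general solution.
j = 18 + (46/1)t = 18 + 46t
k = -12 - (31/1)t = -12 - 31t
for any integer t.

j = 18 + 46t, k = -12 - 31t for integer t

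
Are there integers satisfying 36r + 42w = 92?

Step 1: Compute gcd(36, 42).
gcd(36, 42) = 6

Step 2: Check divisibility.
Does 6 divide 92? 92 = 6 x 15 + 2, so no.

By the theorem on linear Diophantine equations, 36r + 42w = 92 has integer solutions if and only if gcd(36, 42) divides 92. Since 6 does not divide 92, no solutions exist.

No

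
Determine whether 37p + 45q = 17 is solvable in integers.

Step 1: Compute gcd(37, 45).
gcd(37, 45) = 1

Step 2: Check divisibility.
Does 1 divide 17? 17 = 1 x 17, so yes.

By the theorem on linear Diophantine equations, 37p + 45q = 17 has integer solutions if and only if gcd(37, 45) divides 17. Since 1 | 17, solutions exist.

Yes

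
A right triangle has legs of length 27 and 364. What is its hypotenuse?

c² = a² + b² = 27² + 364² = 729 + 132496 = 133225
c = 365

365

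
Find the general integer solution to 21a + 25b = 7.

Step 1: Compute gcd(21, 25) = 1.
Since 1 divides 7, solutions exist.

Step 2: Find a particular solution using extended Euclidean algorithm.
We get a₀ = 42, b₀ = -35.
Check: 21*42 + 25*-35 = 7 = 7 ✓

Step 3: Write the general solution.
a = 42 + (25/1)t = 42 + 25t
b = -35 - (21/1)t = -35 - 21t
for any integer t.

a = 42 + 25t, b = -35 - 21t for integer t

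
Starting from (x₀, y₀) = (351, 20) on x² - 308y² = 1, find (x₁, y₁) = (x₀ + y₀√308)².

Solutions to x² - Dy² = 1 are generated by powers of (x₀ + y₀√D).
The next solution satisfies x₁ + y₁√308 = (x₀ + y₀√308)², giving:
x₁ = x₀² + 308y₀² = 351² + 308·20² = 123201 + 123200 = 246401
y₁ = 2x₀y₀ = 2·351·20 = 14040

Verify: 246401² - 308·14040² = 60713452801 - 60713452800 = 1 ✓

x = 246401, y = 14040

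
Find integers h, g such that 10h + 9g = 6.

Step 1: Check solvability.
gcd(10, 9) = 1
Since 1 divides 6, solutions exist.

Step 2: Apply extended Euclidean algorithm to find gcd.
We find integers such that 10*x0 + 9*y0 = 1

Step 3: Scale the particular solution.
Multiply by 6/1 = 6:
h = 6, g = -6

Step 4: Verify.
10*(6) + 9*(-6) = 6 = 6 ✓

h = 6, g = -6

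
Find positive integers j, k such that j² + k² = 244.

Search for j with 244 - j² a perfect square.
j = 10: 244 - 10² = 244 - 100 = 144 = 12² ✓
So j = 10, k = 12.

j = 10, k = 12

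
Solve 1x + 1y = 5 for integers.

Step 1: Check solvability.
gcd(1, 1) = 1
Since 1 divides 5, solutions exist.

Step 2: Apply extended Euclidean algorithm to find gcd.
We find integers such that 1*x0 + 1*y0 = 1

Step 3: Scale the particular solution.
Multiply by 5/1 = 5:
x = 0, y = 5

Step 4: Verify.
1*(0) + 1*(5) = 5 = 5 ✓

x = 0, y = 5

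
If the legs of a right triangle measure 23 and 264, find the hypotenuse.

c² = a² + b² = 23² + 264² = 529 + 69696 = 70225
c = 265

265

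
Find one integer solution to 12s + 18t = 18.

Step 1: Check solvability.
gcd(12, 18) = 6
Since 6 divides 18, solutions exist.

Step 2: Apply extended Euclidean algorithm to find gcd.
We find integers such that 12*x0 + 18*y0 = 6

Step 3: Scale the particular solution.
Multiply by 18/6 = 3:
s = -3, t = 3

Step 4: Verify.
12*(-3) + 18*(3) = 18 = 18 ✓

s = -3, t = 3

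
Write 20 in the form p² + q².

We need to find integers p, q > 0 such that p² + q² = 20.
Trying p = 2: q² = 20 - 2² = 20 - 4 = 16
q = 4
Check: 2² + 4² = 4 + 16 = 20 ✓

20 = 2² + 4²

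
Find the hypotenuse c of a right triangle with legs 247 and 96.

c² = a² + b² = 247² + 96² = 61009 + 9216 = 70225
c = 265

265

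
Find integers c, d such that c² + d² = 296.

We need to find integers c, d > 0 such that c² + d² = 296.
Trying c = 10: d² = 296 - 10² = 296 - 100 = 196
d = 14
Check: 10² + 14² = 100 + 196 = 296 ✓

296 = 10² + 14²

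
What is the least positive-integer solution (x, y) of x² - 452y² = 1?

We seek the smallest positive integers (x, y) with x² - 452y² = 1, i.e., x² = 452y² + 1.
Try successive y values:
y = 1: x² = 452·1² + 1 = 453, not a perfect square
y = 2: x² = 452·2² + 1 = 1809, not a perfect square
y = 3: x² = 452·3² + 1 = 4069, not a perfect square
... continuing the search (or via continued fractions) ...
y = 56648: x² = 452·56648² + 1 = 1450466148609, x = 1204353 ✓

Verify: 1204353² - 452·56648² = 1450466148609 - 1450466148608 = 1 ✓

x = 1204353, y = 56648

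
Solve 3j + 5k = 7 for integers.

Step 1: Check solvability.
gcd(3, 5) = 1
Since 1 divides 7, solutions exist.

Step 2: Apply extended Euclidean algorithm to find gcd.
We find integers such that 3*x0 + 5*y0 = 1

Step 3: Scale the particular solution.
Multiply by 7/1 = 7:
j = 14, k = -7

Step 4: Verify.
3*(14) + 5*(-7) = 7 = 7 ✓

j = 14, k = -7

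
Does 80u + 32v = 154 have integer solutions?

Step 1: Compute gcd(80, 32).
gcd(80, 32) = 16

Step 2: Check divisibility.
Does 16 divide 154? 154 = 16 x 9 + 10, so no.

By the theorem on linear Diophantine equations, 80u + 32v = 154 has integer solutions if and only if gcd(80, 32) divides 154. Since 16 does not divide 154, no solutions exist.

No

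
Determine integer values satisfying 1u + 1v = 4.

Step 1: Check solvability.
gcd(1, 1) = 1
Since 1 divides 4, solutions exist.

Step 2: Apply extended Euclidean algorithm to find gcd.
We find integers such that 1*x0 + 1*y0 = 1

Step 3: Scale the particular solution.
Multiply by 4/1 = 4:
u = 0, v = 4

Step 4: Verify.
1*(0) + 1*(4) = 4 = 4 ✓

u = 0, v = 4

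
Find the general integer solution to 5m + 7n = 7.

Step 1: Compute gcd(5, 7) = 1.
Since 1 divides 7, solutions exist.

Step 2: Find a particular solution using extended Euclidean algorithm.
We get m₀ = 21, n₀ = -14.
Check: 5*21 + 7*-14 = 7 = 7 ✓

Step 3: Write the general solution.
m = 21 + (7/1)t = 21 + 7t
n = -14 - (5/1)t = -14 - 5t
for any integer t.

m = 21 + 7t, n = -14 - 5t for integer t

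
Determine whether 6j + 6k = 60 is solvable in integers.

Step 1: Compute gcd(6, 6).
gcd(6, 6) = 6

Step 2: Check divisibility.
Does 6 divide 60? 60 = 6 x 10, so yes.

By the theorem on linear Diophantine equations, 6j + 6k = 60 has integer solutions if and only if gcd(6, 6) divides 60. Since 6 | 60, solutions exist.

Yes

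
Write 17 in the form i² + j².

We need to find integers i, j > 0 such that i² + j² = 17.
Trying i = 1: j² = 17 - 1² = 17 - 1 = 16
j = 4
Check: 1² + 4² = 1 + 16 = 17 ✓

17 = 1² + 4²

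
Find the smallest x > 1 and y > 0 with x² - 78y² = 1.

We seek the smallest positive integers (x, y) with x² - 78y² = 1, i.e., x² = 78y² + 1.
Try successive y values:
y = 1: x² = 78·1² + 1 = 79, not a perfect square
y = 2: x² = 78·2² + 1 = 313, not a perfect square
y = 3: x² = 78·3² + 1 = 703, not a perfect square
... continuing the search (or via continued fractions) ...
y = 6: x² = 78·6² + 1 = 2809, x = 53 ✓

Verify: 53² - 78·6² = 2809 - 2808 = 1 ✓

x = 53, y = 6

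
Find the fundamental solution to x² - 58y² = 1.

We seek the smallest positive integers (x, y) with x² - 58y² = 1, i.e., x² = 58y² + 1.
Try successive y values:
y = 1: x² = 58·1² + 1 = 59, not a perfect square
y = 2: x² = 58·2² + 1 = 233, not a perfect square
y = 3: x² = 58·3² + 1 = 523, not a perfect square
... continuing the search (or via continued fractions) ...
y = 2574: x² = 58·2574² + 1 = 384277609, x = 19603 ✓

Verify: 19603² - 58·2574² = 384277609 - 384277608 = 1 ✓

x = 19603, y = 2574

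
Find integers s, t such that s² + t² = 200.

We need to find integers s, t > 0 such that s² + t² = 200.
Trying s = 2: t² = 200 - 2² = 200 - 4 = 196
t = 14
Check: 2² + 14² = 4 + 196 = 200 ✓

200 = 2² + 14²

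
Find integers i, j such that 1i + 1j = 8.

Step 1: Check solvability.
gcd(1, 1) = 1
Since 1 divides 8, solutions exist.

Step 2: Apply extended Euclidean algorithm to find gcd.
We find integers such that 1*x0 + 1*y0 = 1

Step 3: Scale the particular solution.
Multiply by 8/1 = 8:
i = 0, j = 8

Step 4: Verify.
1*(0) + 1*(8) = 8 = 8 ✓

i = 0, j = 8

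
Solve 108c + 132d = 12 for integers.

Step 1: Check solvability.
gcd(108, 132) = 12
Since 12 divides 12, solutions exist.

Step 2: Apply extended Euclidean algorithm to find gcd.
We find integers such that 108*x0 + 132*y0 = 12

Step 3: Scale the particular solution.
Multiply by 12/12 = 1:
c = 5, d = -4

Step 4: Verify.
108*(5) + 132*(-4) = 12 = 12 ✓

c = 5, d = -4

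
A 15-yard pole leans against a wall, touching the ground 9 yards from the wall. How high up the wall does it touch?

The ladder, wall, and ground form a right triangle with hypotenuse 15 and one leg 9.
By the Pythagorean theorem: h² = 15² - 9² = 225 - 81 = 144
h = √144 = 12 yards

12 yards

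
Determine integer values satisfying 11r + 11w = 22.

Step 1: Check solvability.
gcd(11, 11) = 11
Since 11 divides 22, solutions exist.

Step 2: Apply extended Euclidean algorithm to find gcd.
We find integers such that 11*x0 + 11*y0 = 11

Step 3: Scale the particular solution.
Multiply by 22/11 = 2:
r = 0, w = 2

Step 4: Verify.
11*(0) + 11*(2) = 22 = 22 ✓

r = 0, w = 2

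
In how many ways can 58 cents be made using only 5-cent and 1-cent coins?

We need non-negative integers (x, y) with 5x + 1y = 58.
For each x from 0 to 11, check if (58 - 5x) is a non-negative multiple of 1.
Solutions (x, y): (0,58), (1,53), (2,48), (3,43), ...
Count: 12

12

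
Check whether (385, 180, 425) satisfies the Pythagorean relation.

Compute a² + b²:
385² + 180² = 148225 + 32400 = 180625
Compute c²:
425² = 180625
Since 180625 = 180625, it is a Pythagorean triple.

Yes, it is a Pythagorean triple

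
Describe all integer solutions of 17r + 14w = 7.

Step 1: Compute gcd(17, 14) = 1.
Since 1 divides 7, solutions exist.

Step 2: Find a particular solution using extended Euclidean algorithm.
We get r₀ = 35, w₀ = -42.
Check: 17*35 + 14*-42 = 7 = 7 ✓

Step 3: Write the general solution.
r = 35 + (14/1)t = 35 + 14t
w = -42 - (17/1)t = -42 - 17t
for any integer t.

r = 35 + 14t, w = -42 - 17t for integer t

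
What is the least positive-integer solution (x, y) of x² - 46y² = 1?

We seek the smallest positive integers (x, y) with x² - 46y² = 1, i.e., x² = 46y² + 1.
Try successive y values:
y = 1: x² = 46·1² + 1 = 47, not a perfect square
y = 2: x² = 46·2² + 1 = 185, not a perfect square
y = 3: x² = 46·3² + 1 = 415, not a perfect square
... continuing the search (or via continued fractions) ...
y = 3588: x² = 46·3588² + 1 = 592192225, x = 24335 ✓

Verify: 24335² - 46·3588² = 592192225 - 592192224 = 1 ✓

x = 24335, y = 3588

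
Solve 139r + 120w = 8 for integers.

Step 1: Check solvability.
gcd(139, 120) = 1
Since 1 divides 8, solutions exist.

Step 2: Apply extended Euclidean algorithm to find gcd.
We find integers such that 139*x0 + 120*y0 = 1

Step 3: Scale the particular solution.
Multiply by 8/1 = 8:
r = 152, w = -176

Step 4: Verify.
139*(152) + 120*(-176) = 8 = 8 ✓

r = 152, w = -176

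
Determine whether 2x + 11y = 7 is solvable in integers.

Step 1: Compute gcd(2, 11).
gcd(2, 11) = 1

Step 2: Check divisibility.
Does 1 divide 7? 7 = 1 x 7, so yes.

By the theorem on linear Diophantine equations, 2x + 11y = 7 has integer solutions if and only if gcd(2, 11) divides 7. Since 1 | 7, solutions exist.

Yes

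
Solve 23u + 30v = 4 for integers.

Step 1: Check solvability.
gcd(23, 30) = 1
Since 1 divides 4, solutions exist.

Step 2: Apply extended Euclidean algorithm to find gcd.
We find integers such that 23*x0 + 30*y0 = 1

Step 3: Scale the particular solution.
Multiply by 4/1 = 4:
u = -52, v = 40

Step 4: Verify.
23*(-52) + 30*(40) = 4 = 4 ✓

u = -52, v = 40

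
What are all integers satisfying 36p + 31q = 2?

Step 1: Compute gcd(36, 31) = 1.
Since 1 divides 2, solutions exist.

Step 2: Find a particular solution using extended Euclidean algorithm.
We get p₀ = -12, q₀ = 14.
Check: 36*-12 + 31*14 = 2 = 2 ✓

Step 3: Write the general solution.
p = -12 + (31/1)t = -12 + 31t
q = 14 - (36/1)t = 14 - 36t
for any integer t.

p = -12 + 31t, q = 14 - 36t for integer t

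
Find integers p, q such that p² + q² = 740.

We need to find integers p, q > 0 such that p² + q² = 740.
Trying p = 8: q² = 740 - 8² = 740 - 64 = 676
q = 26
Check: 8² + 26² = 64 + 676 = 740 ✓

740 = 8² + 26²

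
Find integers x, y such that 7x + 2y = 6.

Step 1: Check solvability.
gcd(7, 2) = 1
Since 1 divides 6, solutions exist.

Step 2: Apply extended Euclidean algorithm to find gcd.
We find integers such that 7*x0 + 2*y0 = 1

Step 3: Scale the particular solution.
Multiply by 6/1 = 6:
x = 6, y = -18

Step 4: Verify.
7*(6) + 2*(-18) = 6 = 6 ✓

x = 6, y = -18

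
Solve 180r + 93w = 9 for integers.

Step 1: Check solvability.
gcd(180, 93) = 3
Since 3 divides 9, solutions exist.

Step 2: Apply extended Euclidean algorithm to find gcd.
We find integers such that 180*x0 + 93*y0 = 3

Step 3: Scale the particular solution.
Multiply by 9/3 = 3:
r = 45, w = -87

Step 4: Verify.
180*(45) + 93*(-87) = 9 = 9 ✓

r = 45, w = -87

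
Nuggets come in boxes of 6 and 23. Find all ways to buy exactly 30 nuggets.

We need non-negative integers (x, y) with 6x + 23y = 30.
For each x in 0..5, check if 30 - 6x is a non-negative multiple of 23.
x = 5: 23y = 0, y = 0 ✓

(5 boxes of 6, 0 boxes of 23)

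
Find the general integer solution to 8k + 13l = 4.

Step 1: Compute gcd(8, 13) = 1.
Since 1 divides 4, solutions exist.

Step 2: Find a particular solution using extended Euclidean algorithm.
We get k₀ = 20, l₀ = -12.
Check: 8*20 + 13*-12 = 4 = 4 ✓

Step 3: Write the general solution.
k = 20 + (13/1)t = 20 + 13t
l = -12 - (8/1)t = -12 - 8t
for any integer t.

k = 20 + 13t, l = -12 - 8t for integer t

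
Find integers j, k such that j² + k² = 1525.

We need to find integers j, k > 0 such that j² + k² = 1525.
Trying j = 2: k² = 1525 - 2² = 1525 - 4 = 1521
k = 39
Check: 2² + 39² = 4 + 1521 = 1525 ✓

1525 = 2² + 39²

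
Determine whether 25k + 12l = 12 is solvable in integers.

Step 1: Compute gcd(25, 12).
gcd(25, 12) = 1

Step 2: Check divisibility.
Does 1 divide 12? 12 = 1 x 12, so yes.

By the theorem on linear Diophantine equations, 25k + 12l = 12 has integer solutions if and only if gcd(25, 12) divides 12. Since 1 | 12, solutions exist.

Yes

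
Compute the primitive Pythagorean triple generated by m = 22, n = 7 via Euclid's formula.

a = m² - n² = 22² - 7² = 484 - 49 = 435
b = 2mn = 2·22·7 = 308
c = m² + n² = 484 + 49 = 533
Verify: 435² + 308² = 189225 + 94864 = 284089 = 533² ✓

(435, 308, 533)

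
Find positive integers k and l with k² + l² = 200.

We need to find integers k, l > 0 such that k² + l² = 200.
Trying k = 2: l² = 200 - 2² = 200 - 4 = 196
l = 14
Check: 2² + 14² = 4 + 196 = 200 ✓

200 = 2² + 14²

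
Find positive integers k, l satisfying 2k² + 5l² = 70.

Try small values of k and check whether (70 - 2k²)/5 is a perfect square.
k = 5: 2·5² = 50, so 5l² = 70 - 50 = 20, giving l² = 4, l = 2.
Check: 2·5² + 5·2² = 50 + 20 = 70 ✓

k = 5, l = 2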